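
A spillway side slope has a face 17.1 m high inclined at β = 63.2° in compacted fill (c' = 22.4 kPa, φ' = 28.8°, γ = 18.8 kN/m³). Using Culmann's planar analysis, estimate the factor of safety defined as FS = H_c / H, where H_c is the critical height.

H_c = (4c'/γ) · sinβ cosφ' / [1 − cos(β − φ')]
    = (4·22.4/18.8) · sin63.2°·cos28.8° / [1 − cos34.4°]
    = 4.766 · 0.7822 / 0.1749 = 21.32 m
FS = H_c / H = 21.32 / 17.1 = 1.247

FS = 1.25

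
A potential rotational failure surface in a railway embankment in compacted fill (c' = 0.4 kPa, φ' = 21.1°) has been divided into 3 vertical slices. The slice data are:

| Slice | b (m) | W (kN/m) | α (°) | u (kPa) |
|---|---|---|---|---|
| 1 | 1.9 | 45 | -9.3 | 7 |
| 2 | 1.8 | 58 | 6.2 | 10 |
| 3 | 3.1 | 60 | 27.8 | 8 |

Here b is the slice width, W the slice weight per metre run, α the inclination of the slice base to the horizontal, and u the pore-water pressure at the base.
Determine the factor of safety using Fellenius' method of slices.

FS = 1.47

Ordinary method of slices: FS = Σ[c'·Δl_i + (W_i cosα_i − u_i·Δl_i)·tanφ'] / Σ W_i sinα_i, with Δl_i = b_i / cosα_i.
Slice 1: Δl = 1.9/cos(-9.3°) = 1.925 m; N'_1 = 45·cos(-9.3°) − 7·1.925 = 30.9; c'Δl = 0.77; W sinα = -7.3
Slice 2: Δl = 1.8/cos6.2° = 1.811 m; N'_2 = 58·cos6.2° − 10·1.811 = 39.6; c'Δl = 0.72; W sinα = 6.3
Slice 3: Δl = 3.1/cos27.8° = 3.504 m; N'_3 = 60·cos27.8° − 8·3.504 = 25.0; c'Δl = 1.40; W sinα = 28.0
Σc'Δl = 2.9 kN/m; ΣN' = 95.5 kN/m; ΣW sinα = 27.0 kN/m
Resisting = 2.9 + 95.5·tan21.1° = 2.9 + 36.9 = 39.8 kN/m
FS = 39.8 / 27.0 = 1.474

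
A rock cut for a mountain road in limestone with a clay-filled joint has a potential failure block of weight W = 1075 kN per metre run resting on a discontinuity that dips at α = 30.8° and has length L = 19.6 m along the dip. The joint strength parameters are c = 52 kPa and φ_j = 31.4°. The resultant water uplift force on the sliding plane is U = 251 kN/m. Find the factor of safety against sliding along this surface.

FS = 2.60

Resolving the block weight along and normal to the plane and applying the Mohr–Coulomb strength on the joint:
N' = W cosα − U = 1075·cos30.8° − 251 = 672.4 kN/m
Driving force T = W sinα = 1075·sin30.8° = 550.4 kN/m
Resisting force R = c·L + N'·tanφ_j = 52·19.6 + 672.4·tan31.4° = 1019.2 + 410.4 = 1429.6 kN/m
FS = R / T = 1429.6 / 550.4 = 2.597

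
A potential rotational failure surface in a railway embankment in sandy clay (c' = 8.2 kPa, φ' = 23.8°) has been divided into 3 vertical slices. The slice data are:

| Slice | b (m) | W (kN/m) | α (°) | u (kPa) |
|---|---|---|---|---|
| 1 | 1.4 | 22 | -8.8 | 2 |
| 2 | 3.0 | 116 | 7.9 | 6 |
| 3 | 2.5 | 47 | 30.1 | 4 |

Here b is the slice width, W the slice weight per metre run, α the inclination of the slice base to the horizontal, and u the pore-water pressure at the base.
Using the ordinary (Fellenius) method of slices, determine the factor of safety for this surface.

Ordinary method of slices: FS = Σ[c'·Δl_i + (W_i cosα_i − u_i·Δl_i)·tanφ'] / Σ W_i sinα_i, with Δl_i = b_i / cosα_i.
Slice 1: Δl = 1.4/cos(-8.8°) = 1.417 m; N'_1 = 22·cos(-8.8°) − 2·1.417 = 18.9; c'Δl = 11.62; W sinα = -3.4
Slice 2: Δl = 3.0/cos7.9° = 3.029 m; N'_2 = 116·cos7.9° − 6·3.029 = 96.7; c'Δl = 24.84; W sinα = 15.9
Slice 3: Δl = 2.5/cos30.1° = 2.890 m; N'_3 = 47·cos30.1° − 4·2.890 = 29.1; c'Δl = 23.70; W sinα = 23.6
Σc'Δl = 60.1 kN/m; ΣN' = 144.7 kN/m; ΣW sinα = 36.1 kN/m
Resisting = 60.1 + 144.7·tan23.8° = 60.1 + 63.8 = 124.0 kN/m
FS = 124.0 / 36.1 = 3.430

FS = 3.43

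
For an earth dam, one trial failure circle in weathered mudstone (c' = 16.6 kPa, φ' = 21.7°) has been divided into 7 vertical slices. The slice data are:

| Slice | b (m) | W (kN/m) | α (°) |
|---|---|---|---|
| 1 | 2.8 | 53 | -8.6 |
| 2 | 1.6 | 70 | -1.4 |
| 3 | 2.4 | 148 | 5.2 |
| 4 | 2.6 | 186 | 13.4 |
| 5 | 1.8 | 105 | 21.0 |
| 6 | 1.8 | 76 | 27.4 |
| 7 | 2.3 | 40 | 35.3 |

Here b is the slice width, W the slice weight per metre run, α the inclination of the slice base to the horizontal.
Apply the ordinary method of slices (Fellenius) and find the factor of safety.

Ordinary method of slices: FS = Σ[c'·Δl_i + (W_i cosα_i)·tanφ'] / Σ W_i sinα_i, with Δl_i = b_i / cosα_i.
Slice 1: Δl = 2.8/cos(-8.6°) = 2.832 m; N'_1 = 53·cos(-8.6°) = 52.4; c'Δl = 47.01; W sinα = -7.9
Slice 2: Δl = 1.6/cos(-1.4°) = 1.600 m; N'_2 = 70·cos(-1.4°) = 70.0; c'Δl = 26.57; W sinα = -1.7
Slice 3: Δl = 2.4/cos5.2° = 2.410 m; N'_3 = 148·cos5.2° = 147.4; c'Δl = 40.00; W sinα = 13.4
Slice 4: Δl = 2.6/cos13.4° = 2.673 m; N'_4 = 186·cos13.4° = 180.9; c'Δl = 44.37; W sinα = 43.1
Slice 5: Δl = 1.8/cos21.0° = 1.928 m; N'_5 = 105·cos21.0° = 98.0; c'Δl = 32.01; W sinα = 37.6
Slice 6: Δl = 1.8/cos27.4° = 2.027 m; N'_6 = 76·cos27.4° = 67.5; c'Δl = 33.66; W sinα = 35.0
Slice 7: Δl = 2.3/cos35.3° = 2.818 m; N'_7 = 40·cos35.3° = 32.6; c'Δl = 46.78; W sinα = 23.1
Σc'Δl = 270.4 kN/m; ΣN' = 648.9 kN/m; ΣW sinα = 142.6 kN/m
Resisting = 270.4 + 648.9·tan21.7° = 270.4 + 258.2 = 528.6 kN/m
FS = 528.6 / 142.6 = 3.707

FS = 3.71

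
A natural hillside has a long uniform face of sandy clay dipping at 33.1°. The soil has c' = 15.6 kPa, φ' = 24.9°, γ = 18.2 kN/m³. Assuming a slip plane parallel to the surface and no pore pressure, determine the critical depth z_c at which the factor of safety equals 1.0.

Setting FS = 1.00 in FS = [c' + γz cos²β tanφ'] / [γz sinβ cosβ] and solving for z:
z = c' / [γ cosβ (FS·sinβ − cosβ·tanφ')]
  = 15.6 / [18.2·cos33.1°·(1.00·sin33.1° − cos33.1°·tan24.9°)]
  = 15.6 / [18.2·0.8377·(1.00·0.5461 − 0.8377·0.4642)]
  = 15.6 / 2.3974 = 6.507 m

z_c = 6.51 m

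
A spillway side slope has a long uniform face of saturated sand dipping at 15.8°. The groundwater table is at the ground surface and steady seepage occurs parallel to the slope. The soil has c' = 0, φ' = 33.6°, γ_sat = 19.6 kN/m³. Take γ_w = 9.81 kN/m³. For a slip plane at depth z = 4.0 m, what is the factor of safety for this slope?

FS = 1.17

With seepage parallel to the slope and the water table at the surface, the effective normal stress on the slip plane uses the buoyant unit weight γ' = γ_sat − γ_w while the driving shear stress uses γ_sat:
FS = [c' + γ' z cos²β tanφ'] / [γ_sat z sinβ cosβ]
(For c' = 0 this reduces to FS = (γ'/γ_sat)·tanφ'/tanβ.)
γ' = 19.6 − 9.81 = 9.79 kN/m³
Numerator = 0.0 + 9.79·4.0·cos²15.8°·tan33.6° = 0.0 + 9.79·4.0·0.9259·0.6644 = 24.089 kPa
Denominator = 19.6·4.0·sin15.8°·cos15.8° = 19.6·4.0·0.2723·0.9622 = 20.540 kPa
FS = 24.089 / 20.540 = 1.173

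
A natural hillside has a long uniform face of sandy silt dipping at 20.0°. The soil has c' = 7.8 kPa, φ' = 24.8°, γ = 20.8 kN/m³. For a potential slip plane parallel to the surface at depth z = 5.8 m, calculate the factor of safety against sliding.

FS = 1.47

For an infinite slope with a slip plane parallel to the surface (no pore pressure): FS = [c' + γz cos²β tanφ'] / [γz sinβ cosβ].
γz = 20.8·5.8 = 120.64 kN/m²
Numerator = 7.8 + 120.64·cos²20.0°·tan24.8° = 7.8 + 120.64·0.8830·0.4621 = 57.023 kPa
Denominator = 120.64·sin20.0°·cos20.0° = 120.64·0.3420·0.9397 = 38.773 kPa
FS = 57.023 / 38.773 = 1.471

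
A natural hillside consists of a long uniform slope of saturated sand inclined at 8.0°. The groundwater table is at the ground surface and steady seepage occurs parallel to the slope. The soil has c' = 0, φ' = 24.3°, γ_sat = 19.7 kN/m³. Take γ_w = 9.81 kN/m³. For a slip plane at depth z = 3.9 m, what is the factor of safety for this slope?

FS = 1.61

With seepage parallel to the slope and the water table at the surface, the effective normal stress on the slip plane uses the buoyant unit weight γ' = γ_sat − γ_w while the driving shear stress uses γ_sat:
FS = [c' + γ' z cos²β tanφ'] / [γ_sat z sinβ cosβ]
(For c' = 0 this reduces to FS = (γ'/γ_sat)·tanφ'/tanβ.)
γ' = 19.7 − 9.81 = 9.89 kN/m³
Numerator = 0.0 + 9.89·3.9·cos²8.0°·tan24.3° = 0.0 + 9.89·3.9·0.9806·0.4515 = 17.078 kPa
Denominator = 19.7·3.9·sin8.0°·cos8.0° = 19.7·3.9·0.1392·0.9903 = 10.589 kPa
FS = 17.078 / 10.589 = 1.613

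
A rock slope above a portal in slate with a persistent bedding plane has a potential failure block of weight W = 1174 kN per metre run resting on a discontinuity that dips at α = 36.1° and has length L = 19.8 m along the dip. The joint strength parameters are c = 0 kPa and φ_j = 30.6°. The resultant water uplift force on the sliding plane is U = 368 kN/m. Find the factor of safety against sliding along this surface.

Resolving the block weight along and normal to the plane and applying the Mohr–Coulomb strength on the joint:
N' = W cosα − U = 1174·cos36.1° − 368 = 580.6 kN/m
Driving force T = W sinα = 1174·sin36.1° = 691.7 kN/m
Resisting force R = c·L + N'·tanφ_j = 0·19.8 + 580.6·tan30.6° = 0.0 + 343.4 = 343.4 kN/m
FS = R / T = 343.4 / 691.7 = 0.496

FS = 0.50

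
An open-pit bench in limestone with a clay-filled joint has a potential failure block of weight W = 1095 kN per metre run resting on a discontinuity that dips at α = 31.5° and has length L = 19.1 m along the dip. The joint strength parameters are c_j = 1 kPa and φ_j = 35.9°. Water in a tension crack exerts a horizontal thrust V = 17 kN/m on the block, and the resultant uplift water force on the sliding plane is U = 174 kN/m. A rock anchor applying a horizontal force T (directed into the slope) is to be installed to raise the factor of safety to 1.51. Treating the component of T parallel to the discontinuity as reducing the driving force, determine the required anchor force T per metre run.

T = 194 kN/m

Resolving forces along and normal to the sliding plane, with the horizontal anchor force T adding T·sinα to the effective normal force and T·cosα acting up the plane against the driving force:
FS = [c_jL + (W cosα − U − V sinα + T sinα) tanφ_j] / [W sinα + V cosα − T cosα]
Without the anchor: N' = 750.8 kN/m, driving T_d = 586.6 kN/m, resisting R = 1·19.1 + 750.8·tan35.9° = 562.6 kN/m, FS = 0.96.
Setting FS = 1.51 and solving for T:
1.51·(586.6 − T cos31.5°) = 562.6 + T sin31.5°·tan35.9°
T·(sin31.5°·tan35.9° + 1.51·cos31.5°) = 1.51·586.6 − 562.6
T·(0.5225·0.7239 + 1.51·0.8526) = 885.8 − 562.6 = 323.3
T·1.6657 = 323.3
T = 194.1 kN/m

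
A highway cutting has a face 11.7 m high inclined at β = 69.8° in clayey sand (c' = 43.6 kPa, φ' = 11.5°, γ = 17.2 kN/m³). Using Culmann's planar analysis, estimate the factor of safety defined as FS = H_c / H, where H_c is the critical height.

FS = 1.68

H_c = (4c'/γ) · sinβ cosφ' / [1 − cos(β − φ')]
    = (4·43.6/17.2) · sin69.8°·cos11.5° / [1 − cos58.3°]
    = 10.140 · 0.9197 / 0.4745 = 19.65 m
FS = H_c / H = 19.65 / 11.7 = 1.680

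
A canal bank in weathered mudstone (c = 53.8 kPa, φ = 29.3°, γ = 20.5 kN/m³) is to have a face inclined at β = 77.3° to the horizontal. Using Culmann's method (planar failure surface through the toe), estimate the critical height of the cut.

H_c = 26.99 m

Culmann's analysis gives the critical failure plane at α_cr = (β + φ)/2 = (77.3 + 29.3)/2 = 53.3°, and the critical height
H_c = (4c/γ) · sinβ cosφ / [1 − cos(β − φ)]
    = (4·53.8/20.5) · sin77.3°·cos29.3° / [1 − cos(48.0°)]
    = 10.498 · 0.9755·0.8721 / [1 − 0.6691]
    = 10.498 · 0.8507 / 0.3309
    = 26.99 m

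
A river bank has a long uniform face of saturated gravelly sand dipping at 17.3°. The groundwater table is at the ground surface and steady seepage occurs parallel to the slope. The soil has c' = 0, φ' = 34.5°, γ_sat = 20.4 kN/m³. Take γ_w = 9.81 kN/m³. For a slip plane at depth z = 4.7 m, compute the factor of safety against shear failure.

FS = 1.15

With seepage parallel to the slope and the water table at the surface, the effective normal stress on the slip plane uses the buoyant unit weight γ' = γ_sat − γ_w while the driving shear stress uses γ_sat:
FS = [c' + γ' z cos²β tanφ'] / [γ_sat z sinβ cosβ]
(For c' = 0 this reduces to FS = (γ'/γ_sat)·tanφ'/tanβ.)
γ' = 20.4 − 9.81 = 10.59 kN/m³
Numerator = 0.0 + 10.59·4.7·cos²17.3°·tan34.5° = 0.0 + 10.59·4.7·0.9116·0.6873 = 31.183 kPa
Denominator = 20.4·4.7·sin17.3°·cos17.3° = 20.4·4.7·0.2974·0.9548 = 27.222 kPa
FS = 31.183 / 27.222 = 1.145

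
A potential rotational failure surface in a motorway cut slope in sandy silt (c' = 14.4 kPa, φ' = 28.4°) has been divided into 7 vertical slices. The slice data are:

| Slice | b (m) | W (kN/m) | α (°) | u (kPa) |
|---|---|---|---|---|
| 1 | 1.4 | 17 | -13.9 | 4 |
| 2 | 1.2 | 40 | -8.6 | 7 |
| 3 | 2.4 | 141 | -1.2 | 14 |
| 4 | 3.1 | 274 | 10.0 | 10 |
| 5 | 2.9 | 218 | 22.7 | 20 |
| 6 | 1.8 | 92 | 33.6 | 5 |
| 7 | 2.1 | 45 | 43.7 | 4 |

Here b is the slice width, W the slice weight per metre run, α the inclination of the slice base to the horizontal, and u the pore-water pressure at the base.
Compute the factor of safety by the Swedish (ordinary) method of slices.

Ordinary method of slices: FS = Σ[c'·Δl_i + (W_i cosα_i − u_i·Δl_i)·tanφ'] / Σ W_i sinα_i, with Δl_i = b_i / cosα_i.
Slice 1: Δl = 1.4/cos(-13.9°) = 1.442 m; N'_1 = 17·cos(-13.9°) − 4·1.442 = 10.7; c'Δl = 20.77; W sinα = -4.1
Slice 2: Δl = 1.2/cos(-8.6°) = 1.214 m; N'_2 = 40·cos(-8.6°) − 7·1.214 = 31.1; c'Δl = 17.48; W sinα = -6.0
Slice 3: Δl = 2.4/cos(-1.2°) = 2.401 m; N'_3 = 141·cos(-1.2°) − 14·2.401 = 107.4; c'Δl = 34.57; W sinα = -3.0
Slice 4: Δl = 3.1/cos10.0° = 3.148 m; N'_4 = 274·cos10.0° − 10·3.148 = 238.4; c'Δl = 45.33; W sinα = 47.6
Slice 5: Δl = 2.9/cos22.7° = 3.144 m; N'_5 = 218·cos22.7° − 20·3.144 = 138.2; c'Δl = 45.27; W sinα = 84.1
Slice 6: Δl = 1.8/cos33.6° = 2.161 m; N'_6 = 92·cos33.6° − 5·2.161 = 65.8; c'Δl = 31.12; W sinα = 50.9
Slice 7: Δl = 2.1/cos43.7° = 2.905 m; N'_7 = 45·cos43.7° − 4·2.905 = 20.9; c'Δl = 41.83; W sinα = 31.1
Σc'Δl = 236.4 kN/m; ΣN' = 612.5 kN/m; ΣW sinα = 200.7 kN/m
Resisting = 236.4 + 612.5·tan28.4° = 236.4 + 331.2 = 567.5 kN/m
FS = 567.5 / 200.7 = 2.828

FS = 2.83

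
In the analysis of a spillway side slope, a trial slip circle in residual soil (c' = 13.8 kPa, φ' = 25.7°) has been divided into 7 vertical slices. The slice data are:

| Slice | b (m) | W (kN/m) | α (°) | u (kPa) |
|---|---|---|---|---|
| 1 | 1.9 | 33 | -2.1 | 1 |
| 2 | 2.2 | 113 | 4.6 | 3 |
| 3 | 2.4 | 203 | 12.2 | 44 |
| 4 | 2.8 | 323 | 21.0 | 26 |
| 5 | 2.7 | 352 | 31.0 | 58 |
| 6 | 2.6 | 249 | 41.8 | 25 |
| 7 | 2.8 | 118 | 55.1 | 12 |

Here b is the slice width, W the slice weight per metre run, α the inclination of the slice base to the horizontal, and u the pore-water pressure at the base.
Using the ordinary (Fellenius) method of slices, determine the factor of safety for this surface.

Ordinary method of slices: FS = Σ[c'·Δl_i + (W_i cosα_i − u_i·Δl_i)·tanφ'] / Σ W_i sinα_i, with Δl_i = b_i / cosα_i.
Slice 1: Δl = 1.9/cos(-2.1°) = 1.901 m; N'_1 = 33·cos(-2.1°) − 1·1.901 = 31.1; c'Δl = 26.24; W sinα = -1.2
Slice 2: Δl = 2.2/cos4.6° = 2.207 m; N'_2 = 113·cos4.6° − 3·2.207 = 106.0; c'Δl = 30.46; W sinα = 9.1
Slice 3: Δl = 2.4/cos12.2° = 2.455 m; N'_3 = 203·cos12.2° − 44·2.455 = 90.4; c'Δl = 33.89; W sinα = 42.9
Slice 4: Δl = 2.8/cos21.0° = 2.999 m; N'_4 = 323·cos21.0° − 26·2.999 = 223.6; c'Δl = 41.39; W sinα = 115.8
Slice 5: Δl = 2.7/cos31.0° = 3.150 m; N'_5 = 352·cos31.0° − 58·3.150 = 119.0; c'Δl = 43.47; W sinα = 181.3
Slice 6: Δl = 2.6/cos41.8° = 3.488 m; N'_6 = 249·cos41.8° − 25·3.488 = 98.4; c'Δl = 48.13; W sinα = 166.0
Slice 7: Δl = 2.8/cos55.1° = 4.894 m; N'_7 = 118·cos55.1° − 12·4.894 = 8.8; c'Δl = 67.54; W sinα = 96.8
Σc'Δl = 291.1 kN/m; ΣN' = 677.3 kN/m; ΣW sinα = 610.5 kN/m
Resisting = 291.1 + 677.3·tan25.7° = 291.1 + 326.0 = 617.1 kN/m
FS = 617.1 / 610.5 = 1.011

FS = 1.01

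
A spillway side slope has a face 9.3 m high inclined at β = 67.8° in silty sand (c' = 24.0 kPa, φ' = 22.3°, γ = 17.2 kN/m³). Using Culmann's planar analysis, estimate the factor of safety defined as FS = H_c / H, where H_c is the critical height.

H_c = (4c'/γ) · sinβ cosφ' / [1 − cos(β − φ')]
    = (4·24.0/17.2) · sin67.8°·cos22.3° / [1 − cos45.5°]
    = 5.581 · 0.8566 / 0.2991 = 15.99 m
FS = H_c / H = 15.99 / 9.3 = 1.719

FS = 1.72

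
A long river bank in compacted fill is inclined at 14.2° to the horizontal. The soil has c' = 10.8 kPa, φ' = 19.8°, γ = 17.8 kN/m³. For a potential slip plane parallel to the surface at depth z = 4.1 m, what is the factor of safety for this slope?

For an infinite slope with a slip plane parallel to the surface (no pore pressure): FS = [c' + γz cos²β tanφ'] / [γz sinβ cosβ].
γz = 17.8·4.1 = 72.98 kN/m²
Numerator = 10.8 + 72.98·cos²14.2°·tan19.8° = 10.8 + 72.98·0.9398·0.3600 = 35.493 kPa
Denominator = 72.98·sin14.2°·cos14.2° = 72.98·0.2453·0.9694 = 17.356 kPa
FS = 35.493 / 17.356 = 2.045

FS = 2.05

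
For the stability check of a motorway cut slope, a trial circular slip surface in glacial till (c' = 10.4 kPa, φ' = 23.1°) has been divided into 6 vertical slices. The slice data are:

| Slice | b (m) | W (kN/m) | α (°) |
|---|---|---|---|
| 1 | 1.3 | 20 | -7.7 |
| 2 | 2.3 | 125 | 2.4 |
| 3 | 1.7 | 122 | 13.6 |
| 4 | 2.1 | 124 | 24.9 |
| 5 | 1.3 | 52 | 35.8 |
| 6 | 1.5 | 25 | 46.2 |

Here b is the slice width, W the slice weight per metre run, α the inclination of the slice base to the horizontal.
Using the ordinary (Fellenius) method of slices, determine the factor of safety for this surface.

FS = 2.31

Ordinary method of slices: FS = Σ[c'·Δl_i + (W_i cosα_i)·tanφ'] / Σ W_i sinα_i, with Δl_i = b_i / cosα_i.
Slice 1: Δl = 1.3/cos(-7.7°) = 1.312 m; N'_1 = 20·cos(-7.7°) = 19.8; c'Δl = 13.64; W sinα = -2.7
Slice 2: Δl = 2.3/cos2.4° = 2.302 m; N'_2 = 125·cos2.4° = 124.9; c'Δl = 23.94; W sinα = 5.2
Slice 3: Δl = 1.7/cos13.6° = 1.749 m; N'_3 = 122·cos13.6° = 118.6; c'Δl = 18.19; W sinα = 28.7
Slice 4: Δl = 2.1/cos24.9° = 2.315 m; N'_4 = 124·cos24.9° = 112.5; c'Δl = 24.08; W sinα = 52.2
Slice 5: Δl = 1.3/cos35.8° = 1.603 m; N'_5 = 52·cos35.8° = 42.2; c'Δl = 16.67; W sinα = 30.4
Slice 6: Δl = 1.5/cos46.2° = 2.167 m; N'_6 = 25·cos46.2° = 17.3; c'Δl = 22.54; W sinα = 18.0
Σc'Δl = 119.1 kN/m; ΣN' = 435.2 kN/m; ΣW sinα = 131.9 kN/m
Resisting = 119.1 + 435.2·tan23.1° = 119.1 + 185.6 = 304.7 kN/m
FS = 304.7 / 131.9 = 2.310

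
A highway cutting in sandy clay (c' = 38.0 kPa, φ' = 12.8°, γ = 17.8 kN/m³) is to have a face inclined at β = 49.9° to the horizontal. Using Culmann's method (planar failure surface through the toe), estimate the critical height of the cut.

H_c = 31.47 m

Culmann's analysis gives the critical failure plane at α_cr = (β + φ')/2 = (49.9 + 12.8)/2 = 31.4°, and the critical height
H_c = (4c'/γ) · sinβ cosφ' / [1 − cos(β − φ')]
    = (4·38.0/17.8) · sin49.9°·cos12.8° / [1 − cos(37.1°)]
    = 8.539 · 0.7649·0.9751 / [1 − 0.7976]
    = 8.539 · 0.7459 / 0.2024
    = 31.47 m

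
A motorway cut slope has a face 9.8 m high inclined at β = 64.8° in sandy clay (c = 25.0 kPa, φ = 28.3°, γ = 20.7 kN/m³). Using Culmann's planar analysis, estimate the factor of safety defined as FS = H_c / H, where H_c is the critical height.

H_c = (4c/γ) · sinβ cosφ / [1 − cos(β − φ)]
    = (4·25.0/20.7) · sin64.8°·cos28.3° / [1 − cos36.5°]
    = 4.831 · 0.7967 / 0.1961 = 19.62 m
FS = H_c / H = 19.62 / 9.8 = 2.002

FS = 2.00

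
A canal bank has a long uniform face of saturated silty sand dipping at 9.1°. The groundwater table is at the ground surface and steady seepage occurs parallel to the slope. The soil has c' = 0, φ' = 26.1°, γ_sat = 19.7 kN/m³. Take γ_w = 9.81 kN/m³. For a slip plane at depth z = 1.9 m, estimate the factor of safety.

With seepage parallel to the slope and the water table at the surface, the effective normal stress on the slip plane uses the buoyant unit weight γ' = γ_sat − γ_w while the driving shear stress uses γ_sat:
FS = [c' + γ' z cos²β tanφ'] / [γ_sat z sinβ cosβ]
(For c' = 0 this reduces to FS = (γ'/γ_sat)·tanφ'/tanβ.)
γ' = 19.7 − 9.81 = 9.89 kN/m³
Numerator = 0.0 + 9.89·1.9·cos²9.1°·tan26.1° = 0.0 + 9.89·1.9·0.9750·0.4899 = 8.975 kPa
Denominator = 19.7·1.9·sin9.1°·cos9.1° = 19.7·1.9·0.1582·0.9874 = 5.845 kPa
FS = 8.975 / 5.845 = 1.535

FS = 1.54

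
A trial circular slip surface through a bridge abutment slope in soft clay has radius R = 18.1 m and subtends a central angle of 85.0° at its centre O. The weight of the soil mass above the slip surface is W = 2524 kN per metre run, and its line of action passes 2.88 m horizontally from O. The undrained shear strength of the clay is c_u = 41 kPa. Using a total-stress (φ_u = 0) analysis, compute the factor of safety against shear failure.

Taking moments about the centre O, the resisting moment is provided by the undrained shear strength acting along the arc:
Arc length L_a = R·θ = 18.1·(85.0°·π/180) = 18.1·1.4835 = 26.85 m
M_R = c_u·L_a·R = 41·26.85·18.1 = 19926.8 kN·m/m
M_D = W·d = 2524·2.88 = 7269.1 kN·m/m
FS = M_R / M_D = 19926.8 / 7269.1 = 2.741

FS = 2.74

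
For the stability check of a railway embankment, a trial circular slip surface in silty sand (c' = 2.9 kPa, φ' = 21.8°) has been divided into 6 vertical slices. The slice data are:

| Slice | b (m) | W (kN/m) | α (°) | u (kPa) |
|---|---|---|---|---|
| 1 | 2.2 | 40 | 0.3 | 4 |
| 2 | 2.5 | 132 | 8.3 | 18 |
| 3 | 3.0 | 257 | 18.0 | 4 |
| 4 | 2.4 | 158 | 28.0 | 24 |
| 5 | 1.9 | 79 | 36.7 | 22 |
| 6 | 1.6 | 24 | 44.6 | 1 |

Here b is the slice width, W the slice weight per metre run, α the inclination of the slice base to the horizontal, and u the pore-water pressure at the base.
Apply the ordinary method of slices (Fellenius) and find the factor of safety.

Ordinary method of slices: FS = Σ[c'·Δl_i + (W_i cosα_i − u_i·Δl_i)·tanφ'] / Σ W_i sinα_i, with Δl_i = b_i / cosα_i.
Slice 1: Δl = 2.2/cos0.3° = 2.200 m; N'_1 = 40·cos0.3° − 4·2.200 = 31.2; c'Δl = 6.38; W sinα = 0.2
Slice 2: Δl = 2.5/cos8.3° = 2.526 m; N'_2 = 132·cos8.3° − 18·2.526 = 85.1; c'Δl = 7.33; W sinα = 19.1
Slice 3: Δl = 3.0/cos18.0° = 3.154 m; N'_3 = 257·cos18.0° − 4·3.154 = 231.8; c'Δl = 9.15; W sinα = 79.4
Slice 4: Δl = 2.4/cos28.0° = 2.718 m; N'_4 = 158·cos28.0° − 24·2.718 = 74.3; c'Δl = 7.88; W sinα = 74.2
Slice 5: Δl = 1.9/cos36.7° = 2.370 m; N'_5 = 79·cos36.7° − 22·2.370 = 11.2; c'Δl = 6.87; W sinα = 47.2
Slice 6: Δl = 1.6/cos44.6° = 2.247 m; N'_6 = 24·cos44.6° − 1·2.247 = 14.8; c'Δl = 6.52; W sinα = 16.9
Σc'Δl = 44.1 kN/m; ΣN' = 448.5 kN/m; ΣW sinα = 236.9 kN/m
Resisting = 44.1 + 448.5·tan21.8° = 44.1 + 179.4 = 223.5 kN/m
FS = 223.5 / 236.9 = 0.943

FS = 0.94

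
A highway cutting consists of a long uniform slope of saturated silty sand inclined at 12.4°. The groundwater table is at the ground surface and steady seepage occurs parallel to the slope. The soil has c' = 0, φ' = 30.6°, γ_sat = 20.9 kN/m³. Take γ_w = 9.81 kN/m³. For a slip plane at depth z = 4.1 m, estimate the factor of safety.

FS = 1.43

With seepage parallel to the slope and the water table at the surface, the effective normal stress on the slip plane uses the buoyant unit weight γ' = γ_sat − γ_w while the driving shear stress uses γ_sat:
FS = [c' + γ' z cos²β tanφ'] / [γ_sat z sinβ cosβ]
(For c' = 0 this reduces to FS = (γ'/γ_sat)·tanφ'/tanβ.)
γ' = 20.9 − 9.81 = 11.09 kN/m³
Numerator = 0.0 + 11.09·4.1·cos²12.4°·tan30.6° = 0.0 + 11.09·4.1·0.9539·0.5914 = 25.650 kPa
Denominator = 20.9·4.1·sin12.4°·cos12.4° = 20.9·4.1·0.2147·0.9767 = 17.971 kPa
FS = 25.650 / 17.971 = 1.427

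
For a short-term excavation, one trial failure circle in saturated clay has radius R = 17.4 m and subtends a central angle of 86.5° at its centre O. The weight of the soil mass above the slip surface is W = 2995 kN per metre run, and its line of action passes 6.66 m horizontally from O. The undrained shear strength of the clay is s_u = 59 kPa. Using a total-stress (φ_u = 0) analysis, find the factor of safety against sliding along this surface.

Taking moments about the centre O, the resisting moment is provided by the undrained shear strength acting along the arc:
Arc length L_a = R·θ = 17.4·(86.5°·π/180) = 17.4·1.5097 = 26.27 m
M_R = s_u·L_a·R = 59·26.27·17.4 = 26967.7 kN·m/m
M_D = W·d = 2995·6.66 = 19946.7 kN·m/m
FS = M_R / M_D = 26967.7 / 19946.7 = 1.352

FS = 1.35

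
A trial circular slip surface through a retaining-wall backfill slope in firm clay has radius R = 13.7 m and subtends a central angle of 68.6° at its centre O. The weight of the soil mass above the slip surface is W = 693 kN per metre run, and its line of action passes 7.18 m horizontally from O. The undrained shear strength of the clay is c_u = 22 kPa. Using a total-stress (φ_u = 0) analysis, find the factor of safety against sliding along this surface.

FS = 0.99

Taking moments about the centre O, the resisting moment is provided by the undrained shear strength acting along the arc:
Arc length L_a = R·θ = 13.7·(68.6°·π/180) = 13.7·1.1973 = 16.40 m
M_R = c_u·L_a·R = 22·16.40·13.7 = 4943.9 kN·m/m
M_D = W·d = 693·7.18 = 4975.7 kN·m/m
FS = M_R / M_D = 4943.9 / 4975.7 = 0.994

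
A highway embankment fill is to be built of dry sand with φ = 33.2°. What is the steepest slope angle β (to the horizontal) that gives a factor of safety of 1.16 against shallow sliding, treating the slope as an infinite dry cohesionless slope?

For an infinite dry cohesionless slope FS = tanφ/tanβ, so tanβ = tanφ / FS.
tanβ = tan33.2° / 1.16 = 0.6544 / 1.16 = 0.5641
β = arctan(0.5641) = 29.43°

β = 29.4°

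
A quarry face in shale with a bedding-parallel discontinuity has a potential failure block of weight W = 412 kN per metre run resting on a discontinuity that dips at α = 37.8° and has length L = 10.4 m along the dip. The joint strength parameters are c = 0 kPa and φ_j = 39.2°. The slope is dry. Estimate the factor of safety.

FS = 1.05

Resolving the block weight along and normal to the plane and applying the Mohr–Coulomb strength on the joint:
N' = W cosα = 412·cos37.8° = 325.5 kN/m
Driving force T = W sinα = 412·sin37.8° = 252.5 kN/m
Resisting force R = c·L + N'·tanφ_j = 0·10.4 + 325.5·tan39.2° = 0.0 + 265.5 = 265.5 kN/m
FS = R / T = 265.5 / 252.5 = 1.051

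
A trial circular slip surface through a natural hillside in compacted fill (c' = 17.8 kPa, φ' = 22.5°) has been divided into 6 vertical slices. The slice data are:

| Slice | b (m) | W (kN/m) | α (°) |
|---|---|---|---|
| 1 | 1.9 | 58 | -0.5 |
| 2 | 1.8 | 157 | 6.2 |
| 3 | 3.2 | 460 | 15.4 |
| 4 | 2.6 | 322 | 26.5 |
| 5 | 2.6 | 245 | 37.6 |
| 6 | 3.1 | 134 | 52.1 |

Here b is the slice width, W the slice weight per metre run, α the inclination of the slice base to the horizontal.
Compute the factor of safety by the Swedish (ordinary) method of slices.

FS = 1.55

Ordinary method of slices: FS = Σ[c'·Δl_i + (W_i cosα_i)·tanφ'] / Σ W_i sinα_i, with Δl_i = b_i / cosα_i.
Slice 1: Δl = 1.9/cos(-0.5°) = 1.900 m; N'_1 = 58·cos(-0.5°) = 58.0; c'Δl = 33.82; W sinα = -0.5
Slice 2: Δl = 1.8/cos6.2° = 1.811 m; N'_2 = 157·cos6.2° = 156.1; c'Δl = 32.23; W sinα = 17.0
Slice 3: Δl = 3.2/cos15.4° = 3.319 m; N'_3 = 460·cos15.4° = 443.5; c'Δl = 59.08; W sinα = 122.2
Slice 4: Δl = 2.6/cos26.5° = 2.905 m; N'_4 = 322·cos26.5° = 288.2; c'Δl = 51.71; W sinα = 143.7
Slice 5: Δl = 2.6/cos37.6° = 3.282 m; N'_5 = 245·cos37.6° = 194.1; c'Δl = 58.41; W sinα = 149.5
Slice 6: Δl = 3.1/cos52.1° = 5.047 m; N'_6 = 134·cos52.1° = 82.3; c'Δl = 89.83; W sinα = 105.7
Σc'Δl = 325.1 kN/m; ΣN' = 1222.2 kN/m; ΣW sinα = 537.5 kN/m
Resisting = 325.1 + 1222.2·tan22.5° = 325.1 + 506.2 = 831.3 kN/m
FS = 831.3 / 537.5 = 1.547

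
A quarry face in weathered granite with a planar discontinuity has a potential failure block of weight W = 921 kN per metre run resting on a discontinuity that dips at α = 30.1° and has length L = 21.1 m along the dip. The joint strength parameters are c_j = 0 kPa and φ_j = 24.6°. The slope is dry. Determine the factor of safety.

FS = 0.79

Resolving the block weight along and normal to the plane and applying the Mohr–Coulomb strength on the joint:
N' = W cosα = 921·cos30.1° = 796.8 kN/m
Driving force T = W sinα = 921·sin30.1° = 461.9 kN/m
Resisting force R = c_j·L + N'·tanφ_j = 0·21.1 + 796.8·tan24.6° = 0.0 + 364.8 = 364.8 kN/m
FS = R / T = 364.8 / 461.9 = 0.790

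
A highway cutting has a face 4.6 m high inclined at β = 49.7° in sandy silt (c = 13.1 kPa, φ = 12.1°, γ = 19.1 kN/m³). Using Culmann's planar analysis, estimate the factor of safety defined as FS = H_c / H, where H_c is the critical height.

FS = 2.14

H_c = (4c/γ) · sinβ cosφ / [1 − cos(β − φ)]
    = (4·13.1/19.1) · sin49.7°·cos12.1° / [1 − cos37.6°]
    = 2.743 · 0.7457 / 0.2077 = 9.85 m
FS = H_c / H = 9.85 / 4.6 = 2.141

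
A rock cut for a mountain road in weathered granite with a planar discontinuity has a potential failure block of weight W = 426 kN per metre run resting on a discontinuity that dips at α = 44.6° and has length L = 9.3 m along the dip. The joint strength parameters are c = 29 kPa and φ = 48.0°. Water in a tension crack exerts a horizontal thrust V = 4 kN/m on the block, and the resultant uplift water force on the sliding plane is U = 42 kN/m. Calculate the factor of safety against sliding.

Resolving the block weight along and normal to the plane and applying the Mohr–Coulomb strength on the joint:
N' = W cosα − U − V sinα = 426·cos44.6° − 42 − 4·sin44.6° = 258.5 kN/m
Driving force T = W sinα + V cosα = 426·sin44.6° + 4·cos44.6° = 302.0 kN/m
Resisting force R = c·L + N'·tanφ = 29·9.3 + 258.5·tan48.0° = 269.7 + 287.1 = 556.8 kN/m
FS = R / T = 556.8 / 302.0 = 1.844

FS = 1.84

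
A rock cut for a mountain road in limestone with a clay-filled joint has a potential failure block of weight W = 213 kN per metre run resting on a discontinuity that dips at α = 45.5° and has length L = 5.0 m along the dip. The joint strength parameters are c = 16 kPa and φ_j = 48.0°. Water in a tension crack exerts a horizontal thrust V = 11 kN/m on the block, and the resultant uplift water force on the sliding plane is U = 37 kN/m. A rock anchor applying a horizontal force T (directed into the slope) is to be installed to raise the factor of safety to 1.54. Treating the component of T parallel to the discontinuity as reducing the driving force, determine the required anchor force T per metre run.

Resolving forces along and normal to the sliding plane, with the horizontal anchor force T adding T·sinα to the effective normal force and T·cosα acting up the plane against the driving force:
FS = [cL + (W cosα − U − V sinα + T sinα) tanφ_j] / [W sinα + V cosα − T cosα]
Without the anchor: N' = 104.4 kN/m, driving T_d = 159.6 kN/m, resisting R = 16·5.0 + 104.4·tan48.0° = 196.0 kN/m, FS = 1.23.
Setting FS = 1.54 and solving for T:
1.54·(159.6 − T cos45.5°) = 196.0 + T sin45.5°·tan48.0°
T·(sin45.5°·tan48.0° + 1.54·cos45.5°) = 1.54·159.6 − 196.0
T·(0.7133·1.1106 + 1.54·0.7009) = 245.8 − 196.0 = 49.8
T·1.8715 = 49.8
T = 26.6 kN/m

T = 27 kN/m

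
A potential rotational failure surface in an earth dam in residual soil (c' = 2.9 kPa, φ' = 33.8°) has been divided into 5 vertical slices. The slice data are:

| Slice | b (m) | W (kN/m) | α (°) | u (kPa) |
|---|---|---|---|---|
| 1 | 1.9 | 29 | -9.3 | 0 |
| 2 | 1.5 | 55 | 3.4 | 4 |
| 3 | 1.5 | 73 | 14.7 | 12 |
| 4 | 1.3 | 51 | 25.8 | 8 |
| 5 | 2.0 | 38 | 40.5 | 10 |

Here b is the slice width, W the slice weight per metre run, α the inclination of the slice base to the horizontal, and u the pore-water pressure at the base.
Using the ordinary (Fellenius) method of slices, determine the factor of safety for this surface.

Ordinary method of slices: FS = Σ[c'·Δl_i + (W_i cosα_i − u_i·Δl_i)·tanφ'] / Σ W_i sinα_i, with Δl_i = b_i / cosα_i.
Slice 1: Δl = 1.9/cos(-9.3°) = 1.925 m; N'_1 = 29·cos(-9.3°) − 0·1.925 = 28.6; c'Δl = 5.58; W sinα = -4.7
Slice 2: Δl = 1.5/cos3.4° = 1.503 m; N'_2 = 55·cos3.4° − 4·1.503 = 48.9; c'Δl = 4.36; W sinα = 3.3
Slice 3: Δl = 1.5/cos14.7° = 1.551 m; N'_3 = 73·cos14.7° − 12·1.551 = 52.0; c'Δl = 4.50; W sinα = 18.5
Slice 4: Δl = 1.3/cos25.8° = 1.444 m; N'_4 = 51·cos25.8° − 8·1.444 = 34.4; c'Δl = 4.19; W sinα = 22.2
Slice 5: Δl = 2.0/cos40.5° = 2.630 m; N'_5 = 38·cos40.5° − 10·2.630 = 2.6; c'Δl = 7.63; W sinα = 24.7
Σc'Δl = 26.3 kN/m; ΣN' = 166.5 kN/m; ΣW sinα = 64.0 kN/m
Resisting = 26.3 + 166.5·tan33.8° = 26.3 + 111.4 = 137.7 kN/m
FS = 137.7 / 64.0 = 2.152

FS = 2.15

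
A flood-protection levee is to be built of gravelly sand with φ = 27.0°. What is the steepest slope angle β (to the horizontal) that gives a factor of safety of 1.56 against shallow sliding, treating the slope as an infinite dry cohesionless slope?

For an infinite dry cohesionless slope FS = tanφ/tanβ, so tanβ = tanφ / FS.
tanβ = tan27.0° / 1.56 = 0.5095 / 1.56 = 0.3266
β = arctan(0.3266) = 18.09°

β = 18.1°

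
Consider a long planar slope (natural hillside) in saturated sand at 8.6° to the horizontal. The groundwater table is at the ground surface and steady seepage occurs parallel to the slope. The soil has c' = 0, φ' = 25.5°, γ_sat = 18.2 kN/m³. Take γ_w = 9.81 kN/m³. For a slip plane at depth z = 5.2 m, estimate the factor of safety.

With seepage parallel to the slope and the water table at the surface, the effective normal stress on the slip plane uses the buoyant unit weight γ' = γ_sat − γ_w while the driving shear stress uses γ_sat:
FS = [c' + γ' z cos²β tanφ'] / [γ_sat z sinβ cosβ]
(For c' = 0 this reduces to FS = (γ'/γ_sat)·tanφ'/tanβ.)
γ' = 18.2 − 9.81 = 8.39 kN/m³
Numerator = 0.0 + 8.39·5.2·cos²8.6°·tan25.5° = 0.0 + 8.39·5.2·0.9776·0.4770 = 20.344 kPa
Denominator = 18.2·5.2·sin8.6°·cos8.6° = 18.2·5.2·0.1495·0.9888 = 13.993 kPa
FS = 20.344 / 13.993 = 1.454

FS = 1.45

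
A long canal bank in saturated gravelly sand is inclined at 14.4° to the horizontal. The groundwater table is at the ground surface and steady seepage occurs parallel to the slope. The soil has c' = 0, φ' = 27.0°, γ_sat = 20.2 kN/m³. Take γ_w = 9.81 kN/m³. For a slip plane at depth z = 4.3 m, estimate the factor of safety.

With seepage parallel to the slope and the water table at the surface, the effective normal stress on the slip plane uses the buoyant unit weight γ' = γ_sat − γ_w while the driving shear stress uses γ_sat:
FS = [c' + γ' z cos²β tanφ'] / [γ_sat z sinβ cosβ]
(For c' = 0 this reduces to FS = (γ'/γ_sat)·tanφ'/tanβ.)
γ' = 20.2 − 9.81 = 10.39 kN/m³
Numerator = 0.0 + 10.39·4.3·cos²14.4°·tan27.0° = 0.0 + 10.39·4.3·0.9382·0.5095 = 21.356 kPa
Denominator = 20.2·4.3·sin14.4°·cos14.4° = 20.2·4.3·0.2487·0.9686 = 20.923 kPa
FS = 21.356 / 20.923 = 1.021

FS = 1.02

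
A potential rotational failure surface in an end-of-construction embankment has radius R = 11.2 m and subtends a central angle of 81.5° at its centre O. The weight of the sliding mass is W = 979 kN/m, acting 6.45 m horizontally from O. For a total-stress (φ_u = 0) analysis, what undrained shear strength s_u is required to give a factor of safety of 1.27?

FS = s_u·L_a·R / (W·d), so s_u = FS·W·d / (L_a·R).
Arc length L_a = R·θ = 11.2·(81.5°·π/180) = 11.2·1.4224 = 15.93 m
s_u = 1.27·979·6.45 / (15.93·11.2) = 8019.5 / 178.43 = 44.94 kPa

s_u = 44.9 kPa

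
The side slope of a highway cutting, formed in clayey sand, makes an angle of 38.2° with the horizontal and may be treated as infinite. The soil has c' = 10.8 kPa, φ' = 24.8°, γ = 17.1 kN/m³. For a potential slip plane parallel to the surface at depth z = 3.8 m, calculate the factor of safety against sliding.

FS = 0.93

For an infinite slope with a slip plane parallel to the surface (no pore pressure): FS = [c' + γz cos²β tanφ'] / [γz sinβ cosβ].
γz = 17.1·3.8 = 64.98 kN/m²
Numerator = 10.8 + 64.98·cos²38.2°·tan24.8° = 10.8 + 64.98·0.6176·0.4621 = 29.343 kPa
Denominator = 64.98·sin38.2°·cos38.2° = 64.98·0.6184·0.7859 = 31.579 kPa
FS = 29.343 / 31.579 = 0.929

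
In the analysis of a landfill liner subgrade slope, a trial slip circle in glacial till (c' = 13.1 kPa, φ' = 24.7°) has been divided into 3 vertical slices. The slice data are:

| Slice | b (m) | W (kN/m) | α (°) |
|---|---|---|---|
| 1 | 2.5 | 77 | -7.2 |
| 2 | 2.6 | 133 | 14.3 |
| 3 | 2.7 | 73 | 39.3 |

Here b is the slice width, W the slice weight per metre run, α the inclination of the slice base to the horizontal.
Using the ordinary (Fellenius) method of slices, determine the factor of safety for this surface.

Ordinary method of slices: FS = Σ[c'·Δl_i + (W_i cosα_i)·tanφ'] / Σ W_i sinα_i, with Δl_i = b_i / cosα_i.
Slice 1: Δl = 2.5/cos(-7.2°) = 2.520 m; N'_1 = 77·cos(-7.2°) = 76.4; c'Δl = 33.01; W sinα = -9.7
Slice 2: Δl = 2.6/cos14.3° = 2.683 m; N'_2 = 133·cos14.3° = 128.9; c'Δl = 35.15; W sinα = 32.9
Slice 3: Δl = 2.7/cos39.3° = 3.489 m; N'_3 = 73·cos39.3° = 56.5; c'Δl = 45.71; W sinα = 46.2
Σc'Δl = 113.9 kN/m; ΣN' = 261.8 kN/m; ΣW sinα = 69.4 kN/m
Resisting = 113.9 + 261.8·tan24.7° = 113.9 + 120.4 = 234.3 kN/m
FS = 234.3 / 69.4 = 3.374

FS = 3.37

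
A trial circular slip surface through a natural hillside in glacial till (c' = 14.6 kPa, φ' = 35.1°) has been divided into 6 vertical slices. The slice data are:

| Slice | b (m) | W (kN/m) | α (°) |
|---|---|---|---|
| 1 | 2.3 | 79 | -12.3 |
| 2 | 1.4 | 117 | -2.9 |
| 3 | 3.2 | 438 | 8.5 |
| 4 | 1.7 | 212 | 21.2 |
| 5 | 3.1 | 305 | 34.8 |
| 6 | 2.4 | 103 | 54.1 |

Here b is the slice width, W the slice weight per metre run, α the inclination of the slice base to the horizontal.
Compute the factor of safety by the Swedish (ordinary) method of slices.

Ordinary method of slices: FS = Σ[c'·Δl_i + (W_i cosα_i)·tanφ'] / Σ W_i sinα_i, with Δl_i = b_i / cosα_i.
Slice 1: Δl = 2.3/cos(-12.3°) = 2.354 m; N'_1 = 79·cos(-12.3°) = 77.2; c'Δl = 34.37; W sinα = -16.8
Slice 2: Δl = 1.4/cos(-2.9°) = 1.402 m; N'_2 = 117·cos(-2.9°) = 116.9; c'Δl = 20.47; W sinα = -5.9
Slice 3: Δl = 3.2/cos8.5° = 3.236 m; N'_3 = 438·cos8.5° = 433.2; c'Δl = 47.24; W sinα = 64.7
Slice 4: Δl = 1.7/cos21.2° = 1.823 m; N'_4 = 212·cos21.2° = 197.7; c'Δl = 26.62; W sinα = 76.7
Slice 5: Δl = 3.1/cos34.8° = 3.775 m; N'_5 = 305·cos34.8° = 250.5; c'Δl = 55.12; W sinα = 174.1
Slice 6: Δl = 2.4/cos54.1° = 4.093 m; N'_6 = 103·cos54.1° = 60.4; c'Δl = 59.76; W sinα = 83.4
Σc'Δl = 243.6 kN/m; ΣN' = 1135.7 kN/m; ΣW sinα = 376.2 kN/m
Resisting = 243.6 + 1135.7·tan35.1° = 243.6 + 798.2 = 1041.8 kN/m
FS = 1041.8 / 376.2 = 2.770

FS = 2.77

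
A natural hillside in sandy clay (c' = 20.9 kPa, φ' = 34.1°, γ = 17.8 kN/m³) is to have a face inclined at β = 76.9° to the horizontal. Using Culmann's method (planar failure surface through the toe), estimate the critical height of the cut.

Culmann's analysis gives the critical failure plane at α_cr = (β + φ')/2 = (76.9 + 34.1)/2 = 55.5°, and the critical height
H_c = (4c'/γ) · sinβ cosφ' / [1 − cos(β − φ')]
    = (4·20.9/17.8) · sin76.9°·cos34.1° / [1 − cos(42.8°)]
    = 4.697 · 0.9740·0.8281 / [1 − 0.7337]
    = 4.697 · 0.8065 / 0.2663
    = 14.23 m

H_c = 14.23 m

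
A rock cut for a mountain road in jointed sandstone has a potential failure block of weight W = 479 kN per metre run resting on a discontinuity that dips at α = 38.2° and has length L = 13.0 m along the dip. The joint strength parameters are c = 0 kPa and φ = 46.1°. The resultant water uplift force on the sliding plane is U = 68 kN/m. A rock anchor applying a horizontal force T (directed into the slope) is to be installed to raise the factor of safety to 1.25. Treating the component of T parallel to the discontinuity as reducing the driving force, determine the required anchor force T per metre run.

T = 31 kN/m

Resolving forces along and normal to the sliding plane, with the horizontal anchor force T adding T·sinα to the effective normal force and T·cosα acting up the plane against the driving force:
FS = [cL + (W cosα − U + T sinα) tanφ] / [W sinα − T cosα]
Without the anchor: N' = 308.4 kN/m, driving T_d = 296.2 kN/m, resisting R = 0·13.0 + 308.4·tan46.1° = 320.5 kN/m, FS = 1.08.
Setting FS = 1.25 and solving for T:
1.25·(296.2 − T cos38.2°) = 320.5 + T sin38.2°·tan46.1°
T·(sin38.2°·tan46.1° + 1.25·cos38.2°) = 1.25·296.2 − 320.5
T·(0.6184·1.0392 + 1.25·0.7859) = 370.3 − 320.5 = 49.8
T·1.6249 = 49.8
T = 30.6 kN/m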